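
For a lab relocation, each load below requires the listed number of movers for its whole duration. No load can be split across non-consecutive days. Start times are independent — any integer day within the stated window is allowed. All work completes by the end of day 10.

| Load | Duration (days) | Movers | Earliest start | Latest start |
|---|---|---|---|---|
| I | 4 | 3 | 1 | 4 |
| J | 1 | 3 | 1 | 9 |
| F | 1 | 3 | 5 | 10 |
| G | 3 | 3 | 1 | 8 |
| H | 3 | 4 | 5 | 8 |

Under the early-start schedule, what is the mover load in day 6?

4

At early start, day 6 has: H.
Demand: 4 = 4.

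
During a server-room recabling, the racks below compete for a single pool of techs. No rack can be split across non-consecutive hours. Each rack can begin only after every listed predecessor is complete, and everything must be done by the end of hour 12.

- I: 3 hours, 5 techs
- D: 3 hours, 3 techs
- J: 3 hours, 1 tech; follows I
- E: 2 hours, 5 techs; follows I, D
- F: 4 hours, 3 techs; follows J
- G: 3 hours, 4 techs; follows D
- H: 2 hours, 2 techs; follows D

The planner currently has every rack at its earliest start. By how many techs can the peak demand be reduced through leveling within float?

Early-start peak: h1:8  h2:8  h3:8  h4:12  h5:12  h6:5  h7:3  h8:3  h9:3  h10:3  h11:0  h12:0 ⇒ 12.
Leveled (I@1, D@4, J@4, E@7, F@9, G@9, H@7): h1:5  h2:5  h3:5  h4:4  h5:4  h6:4  h7:7  h8:7  h9:7  h10:7  h11:7  h12:3 ⇒ 7.
Reduction 12 − 7 = 5.

5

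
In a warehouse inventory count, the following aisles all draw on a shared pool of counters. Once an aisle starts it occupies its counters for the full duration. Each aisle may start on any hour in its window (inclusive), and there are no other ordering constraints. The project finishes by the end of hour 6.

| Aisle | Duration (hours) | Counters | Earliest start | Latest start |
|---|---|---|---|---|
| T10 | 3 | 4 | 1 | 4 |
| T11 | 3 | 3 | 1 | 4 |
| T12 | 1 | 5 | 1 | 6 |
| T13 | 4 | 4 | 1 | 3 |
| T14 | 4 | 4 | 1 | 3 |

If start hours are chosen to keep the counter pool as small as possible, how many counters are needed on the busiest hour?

12

Early-start (T10@1, T11@1, T12@1, T13@1, T14@1) gives peak 20: h1:20  h2:15  h3:15  h4:8  h5:0  h6:0.
Shift T11→4, T13→2, T14→2.
Schedule T10@1, T11@4, T12@1, T13@2, T14@2: h1:9  h2:12  h3:12  h4:11  h5:11  h6:3 — peak 12.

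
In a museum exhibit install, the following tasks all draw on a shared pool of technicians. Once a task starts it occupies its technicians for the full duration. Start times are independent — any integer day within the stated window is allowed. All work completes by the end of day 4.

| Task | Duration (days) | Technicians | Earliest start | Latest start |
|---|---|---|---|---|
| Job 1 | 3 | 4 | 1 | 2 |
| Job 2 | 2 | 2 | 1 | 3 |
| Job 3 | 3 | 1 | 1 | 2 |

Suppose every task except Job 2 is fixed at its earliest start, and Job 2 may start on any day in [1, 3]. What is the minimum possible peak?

Job 2@1: d1:7  d2:7  d3:5  d4:0 → peak 7
Job 2@2: d1:5  d2:7  d3:7  d4:0 → peak 7
Job 2@3: d1:5  d2:5  d3:7  d4:2 → peak 7
Best is Job 2@1, peak 7.

7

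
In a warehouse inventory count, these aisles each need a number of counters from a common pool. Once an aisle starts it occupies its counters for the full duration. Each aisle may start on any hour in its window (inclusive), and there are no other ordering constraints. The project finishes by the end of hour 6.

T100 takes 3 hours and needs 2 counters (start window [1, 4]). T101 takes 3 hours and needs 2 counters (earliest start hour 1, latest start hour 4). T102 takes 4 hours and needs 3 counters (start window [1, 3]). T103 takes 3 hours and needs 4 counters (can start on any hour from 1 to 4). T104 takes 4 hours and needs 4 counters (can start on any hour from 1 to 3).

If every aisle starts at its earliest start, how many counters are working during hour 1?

15

At early start, hour 1 has: T100, T101, T102, T103, T104.
Demand: 2 + 2 + 3 + 4 + 4 = 15.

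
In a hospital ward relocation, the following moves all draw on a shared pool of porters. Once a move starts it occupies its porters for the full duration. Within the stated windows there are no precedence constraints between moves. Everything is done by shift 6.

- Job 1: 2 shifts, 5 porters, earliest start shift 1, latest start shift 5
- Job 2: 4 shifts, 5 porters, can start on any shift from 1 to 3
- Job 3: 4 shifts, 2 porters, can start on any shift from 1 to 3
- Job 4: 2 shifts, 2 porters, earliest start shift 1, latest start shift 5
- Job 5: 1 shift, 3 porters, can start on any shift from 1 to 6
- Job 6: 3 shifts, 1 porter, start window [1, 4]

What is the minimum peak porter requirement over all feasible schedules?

Early-start (Job 1@1, Job 2@1, Job 3@1, Job 4@1, Job 5@1, Job 6@1) gives peak 18: s1:18  s2:15  s3:8  s4:7  s5:0  s6:0.
Shift Job 2→3, Job 5→5, Job 6→3.
Schedule Job 1@1, Job 2@3, Job 3@1, Job 4@1, Job 5@5, Job 6@3: s1:9  s2:9  s3:8  s4:8  s5:9  s6:5 — peak 9.

9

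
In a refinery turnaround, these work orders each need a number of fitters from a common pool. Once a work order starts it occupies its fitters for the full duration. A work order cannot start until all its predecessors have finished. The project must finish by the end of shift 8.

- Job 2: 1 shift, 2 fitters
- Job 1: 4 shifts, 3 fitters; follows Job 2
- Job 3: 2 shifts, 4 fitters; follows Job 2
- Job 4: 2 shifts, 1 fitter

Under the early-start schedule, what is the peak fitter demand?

8

Early-start schedule: Job 2@1, Job 1@2, Job 3@2, Job 4@1.
Load per shift: shift 1: 3, shift 2: 8, shift 3: 7, shift 4: 3, shift 5: 3, shift 6: 0, shift 7: 0, shift 8: 0.
Peak is 8.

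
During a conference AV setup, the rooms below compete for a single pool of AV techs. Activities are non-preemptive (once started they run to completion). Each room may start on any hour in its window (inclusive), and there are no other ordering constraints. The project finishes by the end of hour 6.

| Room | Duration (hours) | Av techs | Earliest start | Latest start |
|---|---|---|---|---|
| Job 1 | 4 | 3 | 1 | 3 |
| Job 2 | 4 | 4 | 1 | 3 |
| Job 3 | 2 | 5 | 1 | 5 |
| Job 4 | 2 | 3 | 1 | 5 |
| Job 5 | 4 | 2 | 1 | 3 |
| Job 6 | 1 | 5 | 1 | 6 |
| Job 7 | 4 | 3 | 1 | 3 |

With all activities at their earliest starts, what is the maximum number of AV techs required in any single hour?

Early-start schedule: Job 1@1, Job 2@1, Job 3@1, Job 4@1, Job 5@1, Job 6@1, Job 7@1.
Load per hour: hour 1: 25, hour 2: 20, hour 3: 12, hour 4: 12, hour 5: 0, hour 6: 0.
Peak is 25.

25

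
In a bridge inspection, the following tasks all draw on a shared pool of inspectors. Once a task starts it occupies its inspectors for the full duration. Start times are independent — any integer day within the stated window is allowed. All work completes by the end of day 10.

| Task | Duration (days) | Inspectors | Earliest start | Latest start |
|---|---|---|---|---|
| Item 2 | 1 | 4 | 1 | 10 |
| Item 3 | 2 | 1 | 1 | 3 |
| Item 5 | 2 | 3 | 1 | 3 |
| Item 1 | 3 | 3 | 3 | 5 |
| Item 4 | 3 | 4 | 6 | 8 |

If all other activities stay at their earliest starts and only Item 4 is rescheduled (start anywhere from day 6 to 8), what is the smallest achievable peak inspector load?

8

Item 4@6: d1:8  d2:4  d3:3  d4:3  d5:3  d6:4  d7:4  d8:4  d9:0  d10:0 → peak 8
Item 4@7: d1:8  d2:4  d3:3  d4:3  d5:3  d6:0  d7:4  d8:4  d9:4  d10:0 → peak 8
Item 4@8: d1:8  d2:4  d3:3  d4:3  d5:3  d6:0  d7:0  d8:4  d9:4  d10:4 → peak 8
Best is Item 4@6, peak 8.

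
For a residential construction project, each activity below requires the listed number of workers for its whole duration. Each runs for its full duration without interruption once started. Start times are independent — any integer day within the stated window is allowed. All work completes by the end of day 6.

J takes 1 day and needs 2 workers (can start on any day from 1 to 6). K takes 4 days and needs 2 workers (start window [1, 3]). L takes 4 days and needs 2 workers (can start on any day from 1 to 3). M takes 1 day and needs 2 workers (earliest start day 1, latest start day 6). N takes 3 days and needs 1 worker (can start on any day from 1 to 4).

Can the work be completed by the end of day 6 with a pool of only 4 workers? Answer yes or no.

no

The minimum achievable peak is 5; 4 < 5, so no feasible schedule stays within the cap.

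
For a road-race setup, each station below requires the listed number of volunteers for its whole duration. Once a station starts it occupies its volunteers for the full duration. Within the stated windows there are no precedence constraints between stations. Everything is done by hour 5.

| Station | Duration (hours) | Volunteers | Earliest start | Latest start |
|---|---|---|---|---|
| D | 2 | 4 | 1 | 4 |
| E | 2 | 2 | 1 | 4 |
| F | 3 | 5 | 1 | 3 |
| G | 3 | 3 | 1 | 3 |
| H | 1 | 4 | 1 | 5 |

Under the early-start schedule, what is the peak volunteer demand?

Early-start schedule: D@1, E@1, F@1, G@1, H@1.
Load per hour: hour 1: 18, hour 2: 14, hour 3: 8, hour 4: 0, hour 5: 0.
Peak is 18.

18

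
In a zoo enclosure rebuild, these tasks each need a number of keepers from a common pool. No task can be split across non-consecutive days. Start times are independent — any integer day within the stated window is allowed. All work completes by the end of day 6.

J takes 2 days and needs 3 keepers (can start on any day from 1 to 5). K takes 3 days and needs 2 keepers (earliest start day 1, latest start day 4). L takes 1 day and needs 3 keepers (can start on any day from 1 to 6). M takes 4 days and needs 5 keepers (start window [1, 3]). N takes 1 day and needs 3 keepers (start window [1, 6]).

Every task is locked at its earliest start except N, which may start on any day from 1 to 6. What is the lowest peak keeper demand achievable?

13

N@1: d1:16  d2:10  d3:7  d4:5  d5:0  d6:0 → peak 16
N@2: d1:13  d2:13  d3:7  d4:5  d5:0  d6:0 → peak 13
N@3: d1:13  d2:10  d3:10  d4:5  d5:0  d6:0 → peak 13
N@4: d1:13  d2:10  d3:7  d4:8  d5:0  d6:0 → peak 13
N@5: d1:13  d2:10  d3:7  d4:5  d5:3  d6:0 → peak 13
N@6: d1:13  d2:10  d3:7  d4:5  d5:0  d6:3 → peak 13
Best is N@2, peak 13.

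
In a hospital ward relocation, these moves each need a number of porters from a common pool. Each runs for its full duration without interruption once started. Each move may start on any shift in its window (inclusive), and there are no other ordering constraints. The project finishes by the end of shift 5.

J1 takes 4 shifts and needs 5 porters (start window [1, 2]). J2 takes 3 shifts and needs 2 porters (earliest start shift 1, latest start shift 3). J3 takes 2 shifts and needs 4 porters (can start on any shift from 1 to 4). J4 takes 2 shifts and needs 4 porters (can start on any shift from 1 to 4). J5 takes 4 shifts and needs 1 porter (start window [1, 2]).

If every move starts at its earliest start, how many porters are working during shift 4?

At early start, shift 4 has: J1, J5.
Demand: 5 + 1 = 6.

6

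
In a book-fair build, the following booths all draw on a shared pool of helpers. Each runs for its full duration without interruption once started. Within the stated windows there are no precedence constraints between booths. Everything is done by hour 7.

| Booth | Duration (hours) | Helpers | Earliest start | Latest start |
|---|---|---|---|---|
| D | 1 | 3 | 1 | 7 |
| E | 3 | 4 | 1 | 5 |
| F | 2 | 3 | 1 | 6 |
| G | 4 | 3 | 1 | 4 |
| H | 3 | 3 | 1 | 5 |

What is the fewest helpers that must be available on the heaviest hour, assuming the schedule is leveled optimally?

7

Early-start (D@1, E@1, F@1, G@1, H@1) gives peak 16: h1:16  h2:13  h3:10  h4:3  h5:0  h6:0  h7:0.
Shift F→2, G→4, H→4.
Schedule D@1, E@1, F@2, G@4, H@4: h1:7  h2:7  h3:7  h4:6  h5:6  h6:6  h7:3 — peak 7.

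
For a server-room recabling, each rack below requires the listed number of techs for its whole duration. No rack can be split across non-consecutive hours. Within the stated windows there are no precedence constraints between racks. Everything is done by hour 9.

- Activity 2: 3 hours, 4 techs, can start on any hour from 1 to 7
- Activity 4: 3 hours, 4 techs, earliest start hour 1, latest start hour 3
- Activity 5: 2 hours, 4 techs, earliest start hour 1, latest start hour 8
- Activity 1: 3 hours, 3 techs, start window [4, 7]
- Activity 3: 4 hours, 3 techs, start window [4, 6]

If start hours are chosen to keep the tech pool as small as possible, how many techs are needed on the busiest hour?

Early-start (Activity 2@1, Activity 4@1, Activity 5@1, Activity 1@4, Activity 3@4) gives peak 12: h1:12  h2:12  h3:8  h4:6  h5:6  h6:6  h7:3  h8:0  h9:0.
Shift Activity 2→4, Activity 5→8, Activity 1→7.
Schedule Activity 2@4, Activity 4@1, Activity 5@8, Activity 1@7, Activity 3@4: h1:4  h2:4  h3:4  h4:7  h5:7  h6:7  h7:6  h8:7  h9:7 — peak 7.

7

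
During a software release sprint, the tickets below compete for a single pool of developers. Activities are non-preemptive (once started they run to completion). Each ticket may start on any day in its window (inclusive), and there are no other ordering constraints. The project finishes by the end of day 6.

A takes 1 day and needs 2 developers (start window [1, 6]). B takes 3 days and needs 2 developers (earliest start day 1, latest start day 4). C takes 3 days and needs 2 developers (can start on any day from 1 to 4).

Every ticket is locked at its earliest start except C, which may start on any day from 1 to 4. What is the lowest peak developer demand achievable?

4

C@1: d1:6  d2:4  d3:4  d4:0  d5:0  d6:0 → peak 6
C@2: d1:4  d2:4  d3:4  d4:2  d5:0  d6:0 → peak 4
C@3: d1:4  d2:2  d3:4  d4:2  d5:2  d6:0 → peak 4
C@4: d1:4  d2:2  d3:2  d4:2  d5:2  d6:2 → peak 4
Best is C@2, peak 4.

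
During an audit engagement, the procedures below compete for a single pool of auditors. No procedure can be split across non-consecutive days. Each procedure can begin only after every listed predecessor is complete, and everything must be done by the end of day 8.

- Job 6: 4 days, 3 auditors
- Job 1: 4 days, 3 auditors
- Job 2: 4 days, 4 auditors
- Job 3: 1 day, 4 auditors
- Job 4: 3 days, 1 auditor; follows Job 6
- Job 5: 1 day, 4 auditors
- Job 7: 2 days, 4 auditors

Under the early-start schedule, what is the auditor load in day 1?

At early start, day 1 has: Job 6, Job 1, Job 2, Job 3, Job 5, Job 7.
Demand: 3 + 3 + 4 + 4 + 4 + 4 = 22.

22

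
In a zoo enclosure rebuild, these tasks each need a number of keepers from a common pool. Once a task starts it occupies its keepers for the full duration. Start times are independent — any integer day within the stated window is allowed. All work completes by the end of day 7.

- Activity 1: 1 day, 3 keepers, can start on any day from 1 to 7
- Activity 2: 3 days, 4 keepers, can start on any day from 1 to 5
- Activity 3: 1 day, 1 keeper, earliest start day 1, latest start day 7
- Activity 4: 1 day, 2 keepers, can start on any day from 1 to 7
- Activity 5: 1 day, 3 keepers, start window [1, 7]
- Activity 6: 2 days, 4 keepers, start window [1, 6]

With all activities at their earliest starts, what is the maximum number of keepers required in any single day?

17

Early-start schedule: Activity 1@1, Activity 2@1, Activity 3@1, Activity 4@1, Activity 5@1, Activity 6@1.
Load per day: day 1: 17, day 2: 8, day 3: 4, day 4: 0, day 5: 0, day 6: 0, day 7: 0.
Peak is 17.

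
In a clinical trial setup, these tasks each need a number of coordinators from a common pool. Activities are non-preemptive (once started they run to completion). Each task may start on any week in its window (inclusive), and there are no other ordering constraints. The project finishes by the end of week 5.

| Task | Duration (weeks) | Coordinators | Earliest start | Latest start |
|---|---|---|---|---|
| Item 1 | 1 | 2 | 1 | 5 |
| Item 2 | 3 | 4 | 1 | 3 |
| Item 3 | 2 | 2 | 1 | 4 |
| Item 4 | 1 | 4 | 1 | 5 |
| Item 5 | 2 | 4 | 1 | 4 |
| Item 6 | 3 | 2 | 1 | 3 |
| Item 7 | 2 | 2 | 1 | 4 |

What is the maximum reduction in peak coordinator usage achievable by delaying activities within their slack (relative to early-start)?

Early-start peak: w1:20  w2:14  w3:6  w4:0  w5:0 ⇒ 20.
Leveled (Item 1@1, Item 2@1, Item 3@1, Item 4@5, Item 5@4, Item 6@2, Item 7@3): w1:8  w2:8  w3:8  w4:8  w5:8 ⇒ 8.
Reduction 20 − 8 = 12.

12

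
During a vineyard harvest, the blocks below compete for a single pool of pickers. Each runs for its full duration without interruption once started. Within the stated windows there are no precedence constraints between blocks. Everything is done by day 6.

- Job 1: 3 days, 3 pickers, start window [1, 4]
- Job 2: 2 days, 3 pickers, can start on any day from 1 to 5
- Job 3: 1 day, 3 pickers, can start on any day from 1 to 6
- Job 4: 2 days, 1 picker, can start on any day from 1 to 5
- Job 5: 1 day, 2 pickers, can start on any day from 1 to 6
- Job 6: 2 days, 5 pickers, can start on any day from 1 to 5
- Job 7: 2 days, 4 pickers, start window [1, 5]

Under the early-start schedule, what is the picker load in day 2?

At early start, day 2 has: Job 1, Job 2, Job 4, Job 6, Job 7.
Demand: 3 + 3 + 1 + 5 + 4 = 16.

16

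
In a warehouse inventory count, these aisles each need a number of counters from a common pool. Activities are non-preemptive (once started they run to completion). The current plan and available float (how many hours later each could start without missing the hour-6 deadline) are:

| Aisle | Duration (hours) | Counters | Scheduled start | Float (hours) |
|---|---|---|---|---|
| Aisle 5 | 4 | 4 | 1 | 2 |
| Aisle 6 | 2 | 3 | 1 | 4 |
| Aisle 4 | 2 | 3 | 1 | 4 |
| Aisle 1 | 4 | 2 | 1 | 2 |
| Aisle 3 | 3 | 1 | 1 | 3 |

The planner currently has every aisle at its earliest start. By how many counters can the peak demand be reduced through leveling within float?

6

Early-start peak: h1:13  h2:13  h3:7  h4:6  h5:0  h6:0 ⇒ 13.
Leveled (Aisle 5@1, Aisle 6@1, Aisle 4@5, Aisle 1@3, Aisle 3@3): h1:7  h2:7  h3:7  h4:7  h5:6  h6:5 ⇒ 7.
Reduction 13 − 7 = 6.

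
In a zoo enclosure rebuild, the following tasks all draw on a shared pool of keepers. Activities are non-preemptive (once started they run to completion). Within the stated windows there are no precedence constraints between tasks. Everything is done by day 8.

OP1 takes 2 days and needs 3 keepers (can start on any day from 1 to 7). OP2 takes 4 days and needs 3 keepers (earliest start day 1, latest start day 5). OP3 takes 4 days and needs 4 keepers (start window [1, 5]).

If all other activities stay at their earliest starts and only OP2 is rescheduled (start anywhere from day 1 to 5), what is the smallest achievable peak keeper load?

7

OP2@1: d1:10  d2:10  d3:7  d4:7  d5:0  d6:0  d7:0  d8:0 → peak 10
OP2@2: d1:7  d2:10  d3:7  d4:7  d5:3  d6:0  d7:0  d8:0 → peak 10
OP2@3: d1:7  d2:7  d3:7  d4:7  d5:3  d6:3  d7:0  d8:0 → peak 7
OP2@4: d1:7  d2:7  d3:4  d4:7  d5:3  d6:3  d7:3  d8:0 → peak 7
OP2@5: d1:7  d2:7  d3:4  d4:4  d5:3  d6:3  d7:3  d8:3 → peak 7
Best is OP2@3, peak 7.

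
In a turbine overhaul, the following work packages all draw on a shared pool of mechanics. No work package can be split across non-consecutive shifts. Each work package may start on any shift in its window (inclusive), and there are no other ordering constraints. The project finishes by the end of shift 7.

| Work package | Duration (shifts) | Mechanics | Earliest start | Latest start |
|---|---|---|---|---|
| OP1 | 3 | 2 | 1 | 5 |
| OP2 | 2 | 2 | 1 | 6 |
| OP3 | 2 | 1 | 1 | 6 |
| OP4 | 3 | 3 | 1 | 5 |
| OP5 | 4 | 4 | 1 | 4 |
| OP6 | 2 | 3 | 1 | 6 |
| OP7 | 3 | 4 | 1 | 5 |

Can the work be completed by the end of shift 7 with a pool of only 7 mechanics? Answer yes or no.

no

Total mechanic-shifts = 55; over 7 shifts the average is 55/7 > 7, so some shift must exceed 7.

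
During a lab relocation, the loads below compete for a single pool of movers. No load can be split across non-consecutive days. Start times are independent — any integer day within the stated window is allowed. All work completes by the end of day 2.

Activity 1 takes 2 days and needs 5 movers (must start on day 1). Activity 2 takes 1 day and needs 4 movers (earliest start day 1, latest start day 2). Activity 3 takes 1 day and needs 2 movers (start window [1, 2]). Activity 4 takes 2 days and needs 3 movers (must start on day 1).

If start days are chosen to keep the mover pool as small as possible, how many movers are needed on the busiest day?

12

Early-start (Activity 1@1, Activity 2@1, Activity 3@1, Activity 4@1) gives peak 14: d1:14  d2:8.
Shift Activity 3→2.
Schedule Activity 1@1, Activity 2@1, Activity 3@2, Activity 4@1: d1:12  d2:10 — peak 12.
No arrangement of the 4 feasible schedules does better.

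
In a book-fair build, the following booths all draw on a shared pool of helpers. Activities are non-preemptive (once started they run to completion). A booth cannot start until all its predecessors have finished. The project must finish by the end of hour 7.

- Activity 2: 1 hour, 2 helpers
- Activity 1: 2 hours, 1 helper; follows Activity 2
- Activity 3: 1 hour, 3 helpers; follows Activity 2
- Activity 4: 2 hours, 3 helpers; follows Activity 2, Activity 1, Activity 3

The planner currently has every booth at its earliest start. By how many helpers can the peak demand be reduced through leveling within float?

Early-start peak: h1:2  h2:4  h3:1  h4:3  h5:3  h6:0  h7:0 ⇒ 4.
Leveled (Activity 2@1, Activity 1@2, Activity 3@4, Activity 4@5): h1:2  h2:1  h3:1  h4:3  h5:3  h6:3  h7:0 ⇒ 3.
Reduction 4 − 3 = 1.

1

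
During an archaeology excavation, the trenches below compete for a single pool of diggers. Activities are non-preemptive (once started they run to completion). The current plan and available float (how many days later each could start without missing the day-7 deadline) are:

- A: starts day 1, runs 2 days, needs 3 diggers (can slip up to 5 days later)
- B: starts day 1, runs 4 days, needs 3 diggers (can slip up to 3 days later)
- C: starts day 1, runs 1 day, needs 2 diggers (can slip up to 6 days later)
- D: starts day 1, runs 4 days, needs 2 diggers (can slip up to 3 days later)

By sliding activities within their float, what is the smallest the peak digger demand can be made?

Early-start (A@1, B@1, C@1, D@1) gives peak 10: d1:10  d2:8  d3:5  d4:5  d5:0  d6:0  d7:0.
Shift B→3, D→2.
Schedule A@1, B@3, C@1, D@2: d1:5  d2:5  d3:5  d4:5  d5:5  d6:3  d7:0 — peak 5.

5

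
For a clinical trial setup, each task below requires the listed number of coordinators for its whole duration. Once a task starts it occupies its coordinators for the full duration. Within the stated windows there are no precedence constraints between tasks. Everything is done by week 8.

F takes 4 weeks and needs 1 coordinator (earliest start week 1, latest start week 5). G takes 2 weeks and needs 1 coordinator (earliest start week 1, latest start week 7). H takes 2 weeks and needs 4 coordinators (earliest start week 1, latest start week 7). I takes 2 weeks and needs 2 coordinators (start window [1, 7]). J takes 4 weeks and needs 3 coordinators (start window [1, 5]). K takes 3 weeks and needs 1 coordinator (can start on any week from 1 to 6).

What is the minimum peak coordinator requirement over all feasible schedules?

5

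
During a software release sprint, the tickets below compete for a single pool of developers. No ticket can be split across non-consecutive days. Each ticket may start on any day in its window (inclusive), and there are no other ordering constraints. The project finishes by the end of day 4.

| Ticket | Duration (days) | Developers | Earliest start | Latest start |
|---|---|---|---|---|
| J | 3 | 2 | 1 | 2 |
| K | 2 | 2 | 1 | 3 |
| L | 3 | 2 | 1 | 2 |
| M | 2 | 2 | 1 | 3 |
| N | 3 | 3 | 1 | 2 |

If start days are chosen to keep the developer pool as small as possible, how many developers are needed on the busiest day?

Early-start (J@1, K@1, L@1, M@1, N@1) gives peak 11: d1:11  d2:11  d3:7  d4:0.
Shift M→3.
Schedule J@1, K@1, L@1, M@3, N@1: d1:9  d2:9  d3:9  d4:2 — peak 9.

9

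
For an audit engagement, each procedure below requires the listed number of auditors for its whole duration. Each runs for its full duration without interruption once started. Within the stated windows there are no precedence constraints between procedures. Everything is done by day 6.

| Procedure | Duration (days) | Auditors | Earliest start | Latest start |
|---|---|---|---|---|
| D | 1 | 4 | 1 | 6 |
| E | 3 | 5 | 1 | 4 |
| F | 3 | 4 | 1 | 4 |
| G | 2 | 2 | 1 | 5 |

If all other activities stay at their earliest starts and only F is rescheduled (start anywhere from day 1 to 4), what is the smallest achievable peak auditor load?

11

F@1: d1:15  d2:11  d3:9  d4:0  d5:0  d6:0 → peak 15
F@2: d1:11  d2:11  d3:9  d4:4  d5:0  d6:0 → peak 11
F@3: d1:11  d2:7  d3:9  d4:4  d5:4  d6:0 → peak 11
F@4: d1:11  d2:7  d3:5  d4:4  d5:4  d6:4 → peak 11
Best is F@2, peak 11.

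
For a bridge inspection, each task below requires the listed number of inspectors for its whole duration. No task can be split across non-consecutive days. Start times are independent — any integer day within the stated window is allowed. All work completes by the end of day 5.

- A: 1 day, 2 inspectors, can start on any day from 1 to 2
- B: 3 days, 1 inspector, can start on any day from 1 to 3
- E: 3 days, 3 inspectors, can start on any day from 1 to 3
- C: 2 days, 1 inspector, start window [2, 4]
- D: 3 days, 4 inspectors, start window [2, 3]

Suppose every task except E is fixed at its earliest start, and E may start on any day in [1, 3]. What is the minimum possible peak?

9

E@1: d1:6  d2:9  d3:9  d4:4  d5:0 → peak 9
E@2: d1:3  d2:9  d3:9  d4:7  d5:0 → peak 9
E@3: d1:3  d2:6  d3:9  d4:7  d5:3 → peak 9
Best is E@1, peak 9.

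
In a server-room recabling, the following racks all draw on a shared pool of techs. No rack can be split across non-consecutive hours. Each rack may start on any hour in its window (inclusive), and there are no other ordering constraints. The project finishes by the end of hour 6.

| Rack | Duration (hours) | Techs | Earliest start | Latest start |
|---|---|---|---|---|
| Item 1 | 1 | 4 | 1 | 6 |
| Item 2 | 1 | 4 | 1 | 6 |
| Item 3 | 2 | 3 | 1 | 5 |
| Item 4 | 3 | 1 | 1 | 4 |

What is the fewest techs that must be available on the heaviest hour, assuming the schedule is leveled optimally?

Early-start (Item 1@1, Item 2@1, Item 3@1, Item 4@1) gives peak 12: h1:12  h2:4  h3:1  h4:0  h5:0  h6:0.
Shift Item 2→2, Item 3→3, Item 4→3.
Schedule Item 1@1, Item 2@2, Item 3@3, Item 4@3: h1:4  h2:4  h3:4  h4:4  h5:1  h6:0 — peak 4.

4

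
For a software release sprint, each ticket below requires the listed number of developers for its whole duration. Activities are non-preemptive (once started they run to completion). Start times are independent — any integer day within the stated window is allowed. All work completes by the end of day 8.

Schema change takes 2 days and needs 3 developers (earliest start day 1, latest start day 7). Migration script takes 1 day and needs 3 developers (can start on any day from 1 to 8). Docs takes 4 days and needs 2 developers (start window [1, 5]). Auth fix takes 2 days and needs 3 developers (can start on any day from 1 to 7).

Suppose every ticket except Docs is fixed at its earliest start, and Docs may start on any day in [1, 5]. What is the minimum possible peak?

9

Docs@1: d1:11  d2:8  d3:2  d4:2  d5:0  d6:0  d7:0  d8:0 → peak 11
Docs@2: d1:9  d2:8  d3:2  d4:2  d5:2  d6:0  d7:0  d8:0 → peak 9
Docs@3: d1:9  d2:6  d3:2  d4:2  d5:2  d6:2  d7:0  d8:0 → peak 9
Docs@4: d1:9  d2:6  d3:0  d4:2  d5:2  d6:2  d7:2  d8:0 → peak 9
Docs@5: d1:9  d2:6  d3:0  d4:0  d5:2  d6:2  d7:2  d8:2 → peak 9
Best is Docs@2, peak 9.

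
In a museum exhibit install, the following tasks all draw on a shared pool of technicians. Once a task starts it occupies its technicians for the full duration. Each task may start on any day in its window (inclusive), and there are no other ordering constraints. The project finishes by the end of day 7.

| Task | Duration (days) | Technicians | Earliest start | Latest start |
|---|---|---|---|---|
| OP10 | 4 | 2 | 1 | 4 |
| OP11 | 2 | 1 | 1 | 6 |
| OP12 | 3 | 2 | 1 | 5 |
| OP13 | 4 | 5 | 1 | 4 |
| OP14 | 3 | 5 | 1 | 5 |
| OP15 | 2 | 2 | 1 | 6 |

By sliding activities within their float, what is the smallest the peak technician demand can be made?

9

Early-start (OP10@1, OP11@1, OP12@1, OP13@1, OP14@1, OP15@1) gives peak 17: d1:17  d2:17  d3:14  d4:7  d5:0  d6:0  d7:0.
Shift OP12→3, OP14→5, OP15→5.
Schedule OP10@1, OP11@1, OP12@3, OP13@1, OP14@5, OP15@5: d1:8  d2:8  d3:9  d4:9  d5:9  d6:7  d7:5 — peak 9.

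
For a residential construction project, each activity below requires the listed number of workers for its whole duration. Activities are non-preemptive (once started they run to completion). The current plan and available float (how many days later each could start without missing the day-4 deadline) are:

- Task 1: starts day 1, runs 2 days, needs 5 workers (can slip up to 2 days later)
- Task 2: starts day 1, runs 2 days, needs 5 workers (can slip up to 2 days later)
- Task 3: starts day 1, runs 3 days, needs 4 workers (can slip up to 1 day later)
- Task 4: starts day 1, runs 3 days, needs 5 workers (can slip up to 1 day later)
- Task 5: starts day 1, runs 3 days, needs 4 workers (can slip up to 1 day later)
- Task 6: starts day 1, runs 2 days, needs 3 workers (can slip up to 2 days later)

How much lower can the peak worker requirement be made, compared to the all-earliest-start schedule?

Early-start peak: d1:26  d2:26  d3:13  d4:0 ⇒ 26.
Leveled (Task 1@1, Task 2@3, Task 3@1, Task 4@1, Task 5@1, Task 6@1): d1:21  d2:21  d3:18  d4:5 ⇒ 21.
Reduction 26 − 21 = 5.

5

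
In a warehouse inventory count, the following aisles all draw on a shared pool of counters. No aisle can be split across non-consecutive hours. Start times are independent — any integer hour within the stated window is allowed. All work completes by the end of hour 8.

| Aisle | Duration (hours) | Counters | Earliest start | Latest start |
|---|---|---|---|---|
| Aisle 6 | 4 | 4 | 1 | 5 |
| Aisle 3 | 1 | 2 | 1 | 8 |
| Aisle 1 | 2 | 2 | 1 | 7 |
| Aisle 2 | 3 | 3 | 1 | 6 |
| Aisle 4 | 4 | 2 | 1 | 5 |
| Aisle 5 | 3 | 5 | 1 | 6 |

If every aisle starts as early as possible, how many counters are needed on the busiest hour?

Early-start schedule: Aisle 6@1, Aisle 3@1, Aisle 1@1, Aisle 2@1, Aisle 4@1, Aisle 5@1.
Load per hour: hour 1: 18, hour 2: 16, hour 3: 14, hour 4: 6, hour 5: 0, hour 6: 0, hour 7: 0, hour 8: 0.
Peak is 18.

18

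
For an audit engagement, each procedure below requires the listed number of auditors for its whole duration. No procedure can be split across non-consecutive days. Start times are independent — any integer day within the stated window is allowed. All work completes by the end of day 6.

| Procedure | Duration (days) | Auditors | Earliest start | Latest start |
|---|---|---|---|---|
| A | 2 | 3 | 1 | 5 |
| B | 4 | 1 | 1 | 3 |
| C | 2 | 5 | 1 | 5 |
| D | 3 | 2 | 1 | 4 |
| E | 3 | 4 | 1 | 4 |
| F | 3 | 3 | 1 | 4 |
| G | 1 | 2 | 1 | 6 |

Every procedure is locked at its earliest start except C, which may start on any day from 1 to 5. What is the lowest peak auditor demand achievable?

15

C@1: d1:20  d2:18  d3:10  d4:1  d5:0  d6:0 → peak 20
C@2: d1:15  d2:18  d3:15  d4:1  d5:0  d6:0 → peak 18
C@3: d1:15  d2:13  d3:15  d4:6  d5:0  d6:0 → peak 15
C@4: d1:15  d2:13  d3:10  d4:6  d5:5  d6:0 → peak 15
C@5: d1:15  d2:13  d3:10  d4:1  d5:5  d6:5 → peak 15
Best is C@3, peak 15.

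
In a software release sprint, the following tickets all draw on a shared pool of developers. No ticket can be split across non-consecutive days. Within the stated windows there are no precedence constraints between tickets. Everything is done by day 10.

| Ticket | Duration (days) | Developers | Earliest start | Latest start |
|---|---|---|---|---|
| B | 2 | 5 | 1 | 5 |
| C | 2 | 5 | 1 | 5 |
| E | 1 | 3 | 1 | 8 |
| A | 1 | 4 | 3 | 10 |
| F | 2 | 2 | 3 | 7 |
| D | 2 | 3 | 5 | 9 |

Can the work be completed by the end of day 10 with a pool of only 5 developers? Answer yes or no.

yes

Schedule B@1, C@3, E@5, A@6, F@7, D@7: d1:5  d2:5  d3:5  d4:5  d5:3  d6:4  d7:5  d8:5  d9:0  d10:0 — peak 5 ≤ 5.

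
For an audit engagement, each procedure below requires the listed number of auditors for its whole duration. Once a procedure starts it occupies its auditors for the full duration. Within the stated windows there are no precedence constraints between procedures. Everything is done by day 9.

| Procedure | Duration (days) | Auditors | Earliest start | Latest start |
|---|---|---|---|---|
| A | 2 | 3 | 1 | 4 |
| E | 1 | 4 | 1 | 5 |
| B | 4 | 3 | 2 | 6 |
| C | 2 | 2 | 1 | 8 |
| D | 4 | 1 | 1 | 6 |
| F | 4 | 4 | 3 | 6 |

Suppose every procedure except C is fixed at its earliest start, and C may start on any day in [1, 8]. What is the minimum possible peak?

8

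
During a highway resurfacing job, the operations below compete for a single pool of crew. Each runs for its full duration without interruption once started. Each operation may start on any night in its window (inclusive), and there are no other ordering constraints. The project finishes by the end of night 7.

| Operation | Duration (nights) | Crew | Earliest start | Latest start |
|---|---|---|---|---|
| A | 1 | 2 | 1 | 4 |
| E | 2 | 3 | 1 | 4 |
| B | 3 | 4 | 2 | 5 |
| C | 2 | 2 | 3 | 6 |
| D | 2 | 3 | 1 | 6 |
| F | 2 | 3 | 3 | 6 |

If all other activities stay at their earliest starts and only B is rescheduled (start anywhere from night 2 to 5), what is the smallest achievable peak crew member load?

8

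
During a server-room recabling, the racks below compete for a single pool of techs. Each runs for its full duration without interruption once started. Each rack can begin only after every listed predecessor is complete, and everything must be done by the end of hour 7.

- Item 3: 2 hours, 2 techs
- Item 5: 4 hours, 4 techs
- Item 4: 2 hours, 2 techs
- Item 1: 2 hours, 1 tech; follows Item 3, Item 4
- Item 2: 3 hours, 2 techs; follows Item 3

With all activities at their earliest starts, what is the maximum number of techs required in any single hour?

Early-start schedule: Item 3@1, Item 5@1, Item 4@1, Item 1@3, Item 2@3.
Load per hour: hour 1: 8, hour 2: 8, hour 3: 7, hour 4: 7, hour 5: 2, hour 6: 0, hour 7: 0.
Peak is 8.

8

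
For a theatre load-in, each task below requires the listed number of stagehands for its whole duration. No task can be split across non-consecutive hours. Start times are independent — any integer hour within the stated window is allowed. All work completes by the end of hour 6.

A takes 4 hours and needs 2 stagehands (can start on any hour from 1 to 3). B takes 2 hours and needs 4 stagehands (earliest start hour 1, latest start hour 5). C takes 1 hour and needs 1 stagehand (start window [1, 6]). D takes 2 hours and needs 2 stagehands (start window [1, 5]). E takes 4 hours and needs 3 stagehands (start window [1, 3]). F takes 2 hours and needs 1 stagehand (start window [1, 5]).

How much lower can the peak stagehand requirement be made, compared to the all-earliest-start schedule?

Early-start peak: h1:13  h2:12  h3:5  h4:5  h5:0  h6:0 ⇒ 13.
Leveled (A@1, B@1, C@3, D@5, E@3, F@4): h1:6  h2:6  h3:6  h4:6  h5:6  h6:5 ⇒ 6.
Reduction 13 − 6 = 7.

7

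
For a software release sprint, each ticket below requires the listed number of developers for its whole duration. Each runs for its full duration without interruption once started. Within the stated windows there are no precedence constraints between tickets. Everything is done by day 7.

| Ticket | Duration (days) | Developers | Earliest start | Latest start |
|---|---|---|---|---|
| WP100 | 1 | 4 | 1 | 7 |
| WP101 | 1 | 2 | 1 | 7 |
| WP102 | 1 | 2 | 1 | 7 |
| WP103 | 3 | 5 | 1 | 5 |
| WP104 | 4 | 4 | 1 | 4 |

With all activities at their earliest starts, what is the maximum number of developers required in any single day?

17

Early-start schedule: WP100@1, WP101@1, WP102@1, WP103@1, WP104@1.
Load per day: day 1: 17, day 2: 9, day 3: 9, day 4: 4, day 5: 0, day 6: 0, day 7: 0.
Peak is 17.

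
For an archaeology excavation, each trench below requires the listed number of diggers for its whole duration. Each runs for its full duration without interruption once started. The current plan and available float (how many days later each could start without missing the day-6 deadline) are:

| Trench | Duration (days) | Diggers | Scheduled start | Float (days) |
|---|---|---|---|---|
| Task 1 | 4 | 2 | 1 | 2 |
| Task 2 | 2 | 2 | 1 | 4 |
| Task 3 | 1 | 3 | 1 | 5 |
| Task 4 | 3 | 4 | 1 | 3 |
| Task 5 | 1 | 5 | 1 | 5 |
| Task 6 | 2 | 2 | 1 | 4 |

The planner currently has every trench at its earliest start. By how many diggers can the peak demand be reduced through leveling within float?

Early-start peak: d1:18  d2:10  d3:6  d4:2  d5:0  d6:0 ⇒ 18.
Leveled (Task 1@1, Task 2@1, Task 3@1, Task 4@3, Task 5@6, Task 6@5): d1:7  d2:4  d3:6  d4:6  d5:6  d6:7 ⇒ 7.
Reduction 18 − 7 = 11.

11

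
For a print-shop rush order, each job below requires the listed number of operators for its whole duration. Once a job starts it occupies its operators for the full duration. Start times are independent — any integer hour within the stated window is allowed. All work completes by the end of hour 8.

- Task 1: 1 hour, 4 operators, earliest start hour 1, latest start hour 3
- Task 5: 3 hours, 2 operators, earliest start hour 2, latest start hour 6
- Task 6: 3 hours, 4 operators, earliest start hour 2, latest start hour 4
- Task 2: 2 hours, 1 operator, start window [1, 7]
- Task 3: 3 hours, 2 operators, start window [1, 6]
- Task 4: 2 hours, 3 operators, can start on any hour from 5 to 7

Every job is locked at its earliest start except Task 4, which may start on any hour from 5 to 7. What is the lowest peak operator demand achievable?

9

Task 4@5: h1:7  h2:9  h3:8  h4:6  h5:3  h6:3  h7:0  h8:0 → peak 9
Task 4@6: h1:7  h2:9  h3:8  h4:6  h5:0  h6:3  h7:3  h8:0 → peak 9
Task 4@7: h1:7  h2:9  h3:8  h4:6  h5:0  h6:0  h7:3  h8:3 → peak 9
Best is Task 4@5, peak 9.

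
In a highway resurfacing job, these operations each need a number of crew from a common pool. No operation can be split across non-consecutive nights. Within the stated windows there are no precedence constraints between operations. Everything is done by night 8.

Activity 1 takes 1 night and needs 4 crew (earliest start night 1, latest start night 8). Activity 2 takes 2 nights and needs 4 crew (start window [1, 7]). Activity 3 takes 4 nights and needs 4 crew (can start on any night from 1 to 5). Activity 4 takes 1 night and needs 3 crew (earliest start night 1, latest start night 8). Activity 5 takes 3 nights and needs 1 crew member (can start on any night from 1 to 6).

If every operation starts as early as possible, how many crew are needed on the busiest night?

16

Early-start schedule: Activity 1@1, Activity 2@1, Activity 3@1, Activity 4@1, Activity 5@1.
Load per night: night 1: 16, night 2: 9, night 3: 5, night 4: 4, night 5: 0, night 6: 0, night 7: 0, night 8: 0.
Peak is 16.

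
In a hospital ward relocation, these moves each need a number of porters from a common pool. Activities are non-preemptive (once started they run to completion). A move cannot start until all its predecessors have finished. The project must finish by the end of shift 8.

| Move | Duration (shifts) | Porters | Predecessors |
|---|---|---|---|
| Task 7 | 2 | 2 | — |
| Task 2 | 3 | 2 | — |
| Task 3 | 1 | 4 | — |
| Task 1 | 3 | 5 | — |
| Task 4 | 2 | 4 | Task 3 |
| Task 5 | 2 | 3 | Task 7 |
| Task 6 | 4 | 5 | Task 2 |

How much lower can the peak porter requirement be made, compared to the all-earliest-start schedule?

Early-start peak: s1:13  s2:13  s3:14  s4:8  s5:5  s6:5  s7:5  s8:0 ⇒ 14.
Leveled (Task 7@1, Task 2@1, Task 3@1, Task 1@2, Task 4@4, Task 5@6, Task 6@5): s1:8  s2:9  s3:7  s4:9  s5:9  s6:8  s7:8  s8:5 ⇒ 9.
Reduction 14 − 9 = 5.

5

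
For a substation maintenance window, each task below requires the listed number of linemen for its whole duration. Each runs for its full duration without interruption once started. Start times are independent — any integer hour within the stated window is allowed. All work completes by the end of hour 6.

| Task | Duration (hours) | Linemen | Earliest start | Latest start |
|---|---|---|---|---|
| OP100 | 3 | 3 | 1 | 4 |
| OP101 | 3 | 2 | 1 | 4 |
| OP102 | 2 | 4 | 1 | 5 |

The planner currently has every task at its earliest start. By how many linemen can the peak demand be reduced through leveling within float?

4

Early-start peak: h1:9  h2:9  h3:5  h4:0  h5:0  h6:0 ⇒ 9.
Leveled (OP100@1, OP101@1, OP102@4): h1:5  h2:5  h3:5  h4:4  h5:4  h6:0 ⇒ 5.
Reduction 9 − 5 = 4.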